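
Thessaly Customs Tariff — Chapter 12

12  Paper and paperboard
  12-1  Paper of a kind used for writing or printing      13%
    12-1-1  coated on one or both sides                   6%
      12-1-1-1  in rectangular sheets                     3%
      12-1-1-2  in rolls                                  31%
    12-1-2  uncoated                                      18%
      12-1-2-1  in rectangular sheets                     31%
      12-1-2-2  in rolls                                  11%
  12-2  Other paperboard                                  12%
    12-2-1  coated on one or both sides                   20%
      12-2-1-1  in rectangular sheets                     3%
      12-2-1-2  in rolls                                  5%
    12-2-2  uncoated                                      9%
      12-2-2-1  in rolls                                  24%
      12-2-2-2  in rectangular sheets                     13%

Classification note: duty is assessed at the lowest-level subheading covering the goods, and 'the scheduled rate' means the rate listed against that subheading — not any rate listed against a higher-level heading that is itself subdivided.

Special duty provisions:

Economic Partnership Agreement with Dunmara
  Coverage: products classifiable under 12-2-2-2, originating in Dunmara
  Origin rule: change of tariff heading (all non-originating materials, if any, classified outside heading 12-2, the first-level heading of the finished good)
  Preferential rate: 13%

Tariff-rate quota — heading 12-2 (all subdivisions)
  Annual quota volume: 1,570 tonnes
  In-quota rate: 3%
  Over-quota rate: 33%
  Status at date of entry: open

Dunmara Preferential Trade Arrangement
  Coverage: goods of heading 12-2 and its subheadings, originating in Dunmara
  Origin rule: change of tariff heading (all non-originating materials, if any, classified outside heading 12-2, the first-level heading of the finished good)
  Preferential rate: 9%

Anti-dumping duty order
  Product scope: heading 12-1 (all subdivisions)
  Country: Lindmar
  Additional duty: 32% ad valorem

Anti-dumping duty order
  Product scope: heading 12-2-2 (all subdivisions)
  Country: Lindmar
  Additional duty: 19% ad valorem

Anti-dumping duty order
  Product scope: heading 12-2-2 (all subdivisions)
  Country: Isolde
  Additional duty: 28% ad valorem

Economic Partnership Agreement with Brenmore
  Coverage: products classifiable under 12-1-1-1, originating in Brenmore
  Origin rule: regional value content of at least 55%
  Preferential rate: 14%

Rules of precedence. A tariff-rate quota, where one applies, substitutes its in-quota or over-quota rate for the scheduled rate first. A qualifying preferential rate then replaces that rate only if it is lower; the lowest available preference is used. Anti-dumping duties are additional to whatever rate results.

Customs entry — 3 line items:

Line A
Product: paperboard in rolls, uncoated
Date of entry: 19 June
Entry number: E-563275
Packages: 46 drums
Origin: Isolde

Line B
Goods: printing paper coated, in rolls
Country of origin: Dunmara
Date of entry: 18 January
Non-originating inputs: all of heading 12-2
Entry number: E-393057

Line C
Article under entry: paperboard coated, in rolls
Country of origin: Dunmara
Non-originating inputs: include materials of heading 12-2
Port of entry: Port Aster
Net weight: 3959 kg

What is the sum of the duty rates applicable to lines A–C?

Line A: paperboard → 12-2; uncoated → 12-2-2; in rolls → 12-2-2-1. Scheduled 24%. quota on 12-2 open → in-quota 3%; anti-dumping (Isolde, 12-2-2): +28%; total 3% + 28% = 31%. → 31%.
Line B: printing paper → 12-1; coated → 12-1-1; in rolls → 12-1-1-2. Scheduled 31%. Dunmara agreement on 12-2-2-2: 12-1-1-2 not covered; Dunmara agreement on 12-2: 12-1-1-2 not covered. → 31%.
Line C: paperboard → 12-2; coated → 12-2-1; in rolls → 12-2-1-2. Scheduled 5%. quota on 12-2 open → in-quota 3%; Dunmara agreement on 12-2-2-2: 12-2-1-2 not covered; Dunmara agreement on 12-2: CTH not met. → 3%.
Sum: 31% + 31% + 3% = 65%.

65%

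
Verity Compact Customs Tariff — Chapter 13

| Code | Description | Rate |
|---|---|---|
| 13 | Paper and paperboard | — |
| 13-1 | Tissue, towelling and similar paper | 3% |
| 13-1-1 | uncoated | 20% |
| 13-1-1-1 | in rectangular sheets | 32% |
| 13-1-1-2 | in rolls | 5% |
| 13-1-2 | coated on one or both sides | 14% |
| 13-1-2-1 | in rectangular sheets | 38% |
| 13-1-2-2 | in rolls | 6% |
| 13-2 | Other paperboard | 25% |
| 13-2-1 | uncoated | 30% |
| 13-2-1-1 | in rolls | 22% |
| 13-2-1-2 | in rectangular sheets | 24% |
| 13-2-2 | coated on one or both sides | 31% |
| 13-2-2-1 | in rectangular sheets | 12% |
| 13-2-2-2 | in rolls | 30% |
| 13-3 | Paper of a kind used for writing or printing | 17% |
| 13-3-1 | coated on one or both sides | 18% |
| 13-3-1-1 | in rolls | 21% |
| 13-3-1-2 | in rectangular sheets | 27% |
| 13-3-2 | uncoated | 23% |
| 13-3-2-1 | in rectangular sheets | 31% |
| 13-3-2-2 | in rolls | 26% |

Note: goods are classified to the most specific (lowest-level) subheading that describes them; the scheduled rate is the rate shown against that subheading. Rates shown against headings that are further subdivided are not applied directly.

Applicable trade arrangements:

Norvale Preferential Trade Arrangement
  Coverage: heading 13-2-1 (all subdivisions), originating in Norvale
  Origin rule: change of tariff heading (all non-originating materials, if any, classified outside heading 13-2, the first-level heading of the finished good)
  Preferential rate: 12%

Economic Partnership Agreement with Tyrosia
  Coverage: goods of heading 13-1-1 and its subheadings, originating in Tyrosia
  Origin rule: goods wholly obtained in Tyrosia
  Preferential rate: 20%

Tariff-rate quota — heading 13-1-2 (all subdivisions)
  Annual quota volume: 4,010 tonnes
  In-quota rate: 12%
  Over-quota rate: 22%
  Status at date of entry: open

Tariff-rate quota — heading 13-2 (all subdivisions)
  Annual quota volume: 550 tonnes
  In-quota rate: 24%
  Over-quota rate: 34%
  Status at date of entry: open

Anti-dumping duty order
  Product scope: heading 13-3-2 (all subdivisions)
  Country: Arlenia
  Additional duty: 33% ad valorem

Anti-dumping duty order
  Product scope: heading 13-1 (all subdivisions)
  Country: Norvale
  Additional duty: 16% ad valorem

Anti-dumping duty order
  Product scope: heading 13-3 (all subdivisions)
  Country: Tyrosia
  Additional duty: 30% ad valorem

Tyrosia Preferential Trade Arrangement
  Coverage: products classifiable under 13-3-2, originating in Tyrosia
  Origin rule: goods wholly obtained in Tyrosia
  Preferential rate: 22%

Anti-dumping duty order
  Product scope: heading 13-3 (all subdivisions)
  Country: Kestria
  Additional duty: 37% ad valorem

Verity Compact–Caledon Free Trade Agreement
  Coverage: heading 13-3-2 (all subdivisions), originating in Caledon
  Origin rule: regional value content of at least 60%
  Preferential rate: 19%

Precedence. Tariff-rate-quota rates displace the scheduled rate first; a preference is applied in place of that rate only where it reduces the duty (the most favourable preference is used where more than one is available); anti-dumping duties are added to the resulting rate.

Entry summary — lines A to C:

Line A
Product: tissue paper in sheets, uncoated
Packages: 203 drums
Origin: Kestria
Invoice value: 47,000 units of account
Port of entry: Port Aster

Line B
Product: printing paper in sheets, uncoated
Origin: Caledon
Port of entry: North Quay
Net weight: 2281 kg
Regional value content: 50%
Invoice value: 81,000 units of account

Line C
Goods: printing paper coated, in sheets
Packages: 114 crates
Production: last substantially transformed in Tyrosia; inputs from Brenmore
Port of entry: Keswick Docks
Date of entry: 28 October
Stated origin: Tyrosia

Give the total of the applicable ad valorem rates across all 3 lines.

Line A: tissue paper → 13-1; uncoated → 13-1-1; in sheets → 13-1-1-1. Scheduled 32%. No special measure applies. → 32%.
Line B: printing paper → 13-3; uncoated → 13-3-2; in sheets → 13-3-2-1. Scheduled 31%. Caledon agreement on 13-3-2: RVC < 60%. → 31%.
Line C: printing paper → 13-3; coated → 13-3-1; in sheets → 13-3-1-2. Scheduled 27%. Tyrosia agreement on 13-1-1: 13-3-1-2 not covered; Tyrosia agreement on 13-3-2: 13-3-1-2 not covered; anti-dumping (Tyrosia, 13-3): +30%; total 27% + 30% = 57%. → 57%.
Sum: 32% + 31% + 57% = 120%.

120%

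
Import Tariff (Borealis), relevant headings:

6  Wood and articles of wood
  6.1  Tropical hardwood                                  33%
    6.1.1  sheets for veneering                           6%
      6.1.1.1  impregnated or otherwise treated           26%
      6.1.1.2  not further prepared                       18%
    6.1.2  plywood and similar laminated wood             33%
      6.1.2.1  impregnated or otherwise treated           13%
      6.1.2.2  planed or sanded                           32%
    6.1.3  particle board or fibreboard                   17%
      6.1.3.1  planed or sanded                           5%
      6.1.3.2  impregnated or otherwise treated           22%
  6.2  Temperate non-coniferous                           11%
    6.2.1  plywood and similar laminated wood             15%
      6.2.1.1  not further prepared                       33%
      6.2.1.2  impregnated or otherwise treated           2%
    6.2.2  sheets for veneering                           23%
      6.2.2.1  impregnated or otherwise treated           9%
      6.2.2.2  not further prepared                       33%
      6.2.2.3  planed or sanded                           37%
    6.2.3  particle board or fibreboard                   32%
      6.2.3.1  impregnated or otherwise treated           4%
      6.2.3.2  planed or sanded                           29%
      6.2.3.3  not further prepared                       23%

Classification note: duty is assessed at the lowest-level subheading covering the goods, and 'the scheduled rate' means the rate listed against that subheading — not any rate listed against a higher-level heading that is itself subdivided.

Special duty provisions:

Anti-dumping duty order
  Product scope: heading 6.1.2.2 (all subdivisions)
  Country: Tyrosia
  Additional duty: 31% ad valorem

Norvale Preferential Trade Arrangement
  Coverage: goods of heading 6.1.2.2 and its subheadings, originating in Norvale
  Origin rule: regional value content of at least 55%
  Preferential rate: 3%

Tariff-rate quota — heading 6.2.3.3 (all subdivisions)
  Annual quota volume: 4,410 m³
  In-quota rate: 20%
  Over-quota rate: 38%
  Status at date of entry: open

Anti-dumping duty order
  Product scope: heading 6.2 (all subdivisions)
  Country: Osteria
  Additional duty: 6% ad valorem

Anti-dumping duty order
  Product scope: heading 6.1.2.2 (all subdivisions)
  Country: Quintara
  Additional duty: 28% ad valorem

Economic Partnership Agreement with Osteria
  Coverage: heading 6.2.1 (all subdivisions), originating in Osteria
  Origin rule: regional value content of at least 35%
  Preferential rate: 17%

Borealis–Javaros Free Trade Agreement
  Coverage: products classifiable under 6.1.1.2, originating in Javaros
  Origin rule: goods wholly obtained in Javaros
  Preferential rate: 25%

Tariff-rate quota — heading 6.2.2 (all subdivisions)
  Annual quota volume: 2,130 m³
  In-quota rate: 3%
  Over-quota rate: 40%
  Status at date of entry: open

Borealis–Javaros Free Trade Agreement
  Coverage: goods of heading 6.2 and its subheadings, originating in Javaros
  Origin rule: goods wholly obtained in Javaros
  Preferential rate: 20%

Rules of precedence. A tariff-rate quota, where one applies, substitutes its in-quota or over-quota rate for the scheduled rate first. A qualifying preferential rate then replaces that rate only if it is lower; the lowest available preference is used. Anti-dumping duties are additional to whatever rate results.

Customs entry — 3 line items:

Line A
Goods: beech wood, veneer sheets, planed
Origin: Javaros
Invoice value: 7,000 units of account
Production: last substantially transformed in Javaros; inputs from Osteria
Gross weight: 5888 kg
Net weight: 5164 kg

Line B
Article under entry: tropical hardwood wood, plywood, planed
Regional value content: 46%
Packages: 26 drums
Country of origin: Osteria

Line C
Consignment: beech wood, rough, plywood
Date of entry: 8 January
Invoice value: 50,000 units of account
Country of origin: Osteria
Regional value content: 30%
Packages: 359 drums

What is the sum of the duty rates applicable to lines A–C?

Line A: beech → 6.2; veneer sheets → 6.2.2; planed → 6.2.2.3. Scheduled 37%. quota on 6.2.2 open → in-quota 3%; Javaros agreement on 6.1.1.2: 6.2.2.3 not covered; Javaros agreement on 6.2: not wholly obtained. → 3%.
Line B: tropical hardwood → 6.1; plywood → 6.1.2; planed → 6.1.2.2. Scheduled 32%. Osteria agreement on 6.2.1: 6.1.2.2 not covered. → 32%.
Line C: beech → 6.2; plywood → 6.2.1; rough → 6.2.1.1. Scheduled 33%. Osteria agreement on 6.2.1: RVC < 35%; anti-dumping (Osteria, 6.2): +6%; total 33% + 6% = 39%. → 39%.
Sum: 3% + 32% + 39% = 74%.

74%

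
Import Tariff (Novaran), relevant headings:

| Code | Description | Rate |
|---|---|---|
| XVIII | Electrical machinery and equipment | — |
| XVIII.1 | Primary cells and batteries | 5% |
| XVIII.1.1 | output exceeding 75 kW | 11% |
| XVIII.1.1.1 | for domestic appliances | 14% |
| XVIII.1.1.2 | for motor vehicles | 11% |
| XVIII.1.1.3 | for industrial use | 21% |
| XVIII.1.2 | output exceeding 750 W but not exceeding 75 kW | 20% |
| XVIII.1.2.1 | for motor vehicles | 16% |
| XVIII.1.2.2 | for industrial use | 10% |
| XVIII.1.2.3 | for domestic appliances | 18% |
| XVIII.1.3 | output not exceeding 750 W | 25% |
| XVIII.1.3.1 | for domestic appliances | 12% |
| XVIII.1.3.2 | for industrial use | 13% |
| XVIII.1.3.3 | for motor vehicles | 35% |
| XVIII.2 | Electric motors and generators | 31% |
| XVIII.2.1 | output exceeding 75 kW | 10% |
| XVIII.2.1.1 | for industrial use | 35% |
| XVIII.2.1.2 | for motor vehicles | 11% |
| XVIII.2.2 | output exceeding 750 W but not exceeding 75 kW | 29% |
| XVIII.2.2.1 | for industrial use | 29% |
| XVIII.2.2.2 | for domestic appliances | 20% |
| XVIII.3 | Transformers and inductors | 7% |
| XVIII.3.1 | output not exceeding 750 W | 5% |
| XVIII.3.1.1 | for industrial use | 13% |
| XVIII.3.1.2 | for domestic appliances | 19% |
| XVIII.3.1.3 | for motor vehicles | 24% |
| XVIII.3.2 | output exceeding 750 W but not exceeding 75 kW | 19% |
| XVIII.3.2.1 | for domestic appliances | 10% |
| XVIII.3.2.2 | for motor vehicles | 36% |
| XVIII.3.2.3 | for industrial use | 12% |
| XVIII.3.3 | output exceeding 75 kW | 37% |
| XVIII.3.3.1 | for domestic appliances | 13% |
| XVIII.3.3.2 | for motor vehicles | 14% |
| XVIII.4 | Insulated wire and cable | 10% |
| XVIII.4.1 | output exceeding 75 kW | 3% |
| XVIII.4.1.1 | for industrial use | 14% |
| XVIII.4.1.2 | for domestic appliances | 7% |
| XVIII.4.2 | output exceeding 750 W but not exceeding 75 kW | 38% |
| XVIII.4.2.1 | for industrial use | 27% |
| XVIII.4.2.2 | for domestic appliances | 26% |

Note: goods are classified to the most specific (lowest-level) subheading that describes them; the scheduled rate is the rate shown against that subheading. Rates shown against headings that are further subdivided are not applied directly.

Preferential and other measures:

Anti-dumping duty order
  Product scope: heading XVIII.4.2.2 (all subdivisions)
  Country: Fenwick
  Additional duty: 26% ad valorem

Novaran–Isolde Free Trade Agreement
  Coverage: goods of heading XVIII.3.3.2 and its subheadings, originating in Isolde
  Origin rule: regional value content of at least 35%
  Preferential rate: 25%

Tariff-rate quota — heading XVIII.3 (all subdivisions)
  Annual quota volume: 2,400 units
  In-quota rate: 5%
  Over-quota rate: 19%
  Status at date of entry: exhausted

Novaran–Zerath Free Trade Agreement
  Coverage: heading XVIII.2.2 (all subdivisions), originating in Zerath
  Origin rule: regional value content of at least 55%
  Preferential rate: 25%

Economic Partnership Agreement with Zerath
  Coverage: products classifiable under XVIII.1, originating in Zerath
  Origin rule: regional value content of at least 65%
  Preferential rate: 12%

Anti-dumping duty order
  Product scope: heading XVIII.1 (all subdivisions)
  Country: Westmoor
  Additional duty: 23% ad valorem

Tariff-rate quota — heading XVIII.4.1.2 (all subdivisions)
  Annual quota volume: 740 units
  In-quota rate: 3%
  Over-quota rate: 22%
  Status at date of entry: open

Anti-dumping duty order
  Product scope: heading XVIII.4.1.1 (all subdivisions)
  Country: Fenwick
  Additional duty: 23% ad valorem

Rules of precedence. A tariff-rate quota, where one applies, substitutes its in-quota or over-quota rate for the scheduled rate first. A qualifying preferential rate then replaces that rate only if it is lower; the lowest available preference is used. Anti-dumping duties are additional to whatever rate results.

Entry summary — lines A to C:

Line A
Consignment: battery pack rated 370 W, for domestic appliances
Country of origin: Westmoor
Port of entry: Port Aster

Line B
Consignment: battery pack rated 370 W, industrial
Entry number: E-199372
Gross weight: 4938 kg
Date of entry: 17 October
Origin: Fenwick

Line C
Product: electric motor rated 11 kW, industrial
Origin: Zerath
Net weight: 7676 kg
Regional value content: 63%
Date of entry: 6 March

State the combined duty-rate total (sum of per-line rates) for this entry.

Line A: battery pack → XVIII.1; rated 370 W → XVIII.1.3; for domestic appliances → XVIII.1.3.1. Scheduled 12%. anti-dumping (Westmoor, XVIII.1): +23%; total 12% + 23% = 35%. → 35%.
Line B: battery pack → XVIII.1; rated 370 W → XVIII.1.3; industrial → XVIII.1.3.2. Scheduled 13%. No special measure applies. → 13%.
Line C: electric motor → XVIII.2; rated 11 kW → XVIII.2.2; industrial → XVIII.2.2.1. Scheduled 29%. Zerath agreement on XVIII.2.2: RVC ≥ 55% → 25% available; Zerath agreement on XVIII.1: XVIII.2.2.1 not covered; preferential 25%. → 25%.
Sum: 35% + 13% + 25% = 73%.

73%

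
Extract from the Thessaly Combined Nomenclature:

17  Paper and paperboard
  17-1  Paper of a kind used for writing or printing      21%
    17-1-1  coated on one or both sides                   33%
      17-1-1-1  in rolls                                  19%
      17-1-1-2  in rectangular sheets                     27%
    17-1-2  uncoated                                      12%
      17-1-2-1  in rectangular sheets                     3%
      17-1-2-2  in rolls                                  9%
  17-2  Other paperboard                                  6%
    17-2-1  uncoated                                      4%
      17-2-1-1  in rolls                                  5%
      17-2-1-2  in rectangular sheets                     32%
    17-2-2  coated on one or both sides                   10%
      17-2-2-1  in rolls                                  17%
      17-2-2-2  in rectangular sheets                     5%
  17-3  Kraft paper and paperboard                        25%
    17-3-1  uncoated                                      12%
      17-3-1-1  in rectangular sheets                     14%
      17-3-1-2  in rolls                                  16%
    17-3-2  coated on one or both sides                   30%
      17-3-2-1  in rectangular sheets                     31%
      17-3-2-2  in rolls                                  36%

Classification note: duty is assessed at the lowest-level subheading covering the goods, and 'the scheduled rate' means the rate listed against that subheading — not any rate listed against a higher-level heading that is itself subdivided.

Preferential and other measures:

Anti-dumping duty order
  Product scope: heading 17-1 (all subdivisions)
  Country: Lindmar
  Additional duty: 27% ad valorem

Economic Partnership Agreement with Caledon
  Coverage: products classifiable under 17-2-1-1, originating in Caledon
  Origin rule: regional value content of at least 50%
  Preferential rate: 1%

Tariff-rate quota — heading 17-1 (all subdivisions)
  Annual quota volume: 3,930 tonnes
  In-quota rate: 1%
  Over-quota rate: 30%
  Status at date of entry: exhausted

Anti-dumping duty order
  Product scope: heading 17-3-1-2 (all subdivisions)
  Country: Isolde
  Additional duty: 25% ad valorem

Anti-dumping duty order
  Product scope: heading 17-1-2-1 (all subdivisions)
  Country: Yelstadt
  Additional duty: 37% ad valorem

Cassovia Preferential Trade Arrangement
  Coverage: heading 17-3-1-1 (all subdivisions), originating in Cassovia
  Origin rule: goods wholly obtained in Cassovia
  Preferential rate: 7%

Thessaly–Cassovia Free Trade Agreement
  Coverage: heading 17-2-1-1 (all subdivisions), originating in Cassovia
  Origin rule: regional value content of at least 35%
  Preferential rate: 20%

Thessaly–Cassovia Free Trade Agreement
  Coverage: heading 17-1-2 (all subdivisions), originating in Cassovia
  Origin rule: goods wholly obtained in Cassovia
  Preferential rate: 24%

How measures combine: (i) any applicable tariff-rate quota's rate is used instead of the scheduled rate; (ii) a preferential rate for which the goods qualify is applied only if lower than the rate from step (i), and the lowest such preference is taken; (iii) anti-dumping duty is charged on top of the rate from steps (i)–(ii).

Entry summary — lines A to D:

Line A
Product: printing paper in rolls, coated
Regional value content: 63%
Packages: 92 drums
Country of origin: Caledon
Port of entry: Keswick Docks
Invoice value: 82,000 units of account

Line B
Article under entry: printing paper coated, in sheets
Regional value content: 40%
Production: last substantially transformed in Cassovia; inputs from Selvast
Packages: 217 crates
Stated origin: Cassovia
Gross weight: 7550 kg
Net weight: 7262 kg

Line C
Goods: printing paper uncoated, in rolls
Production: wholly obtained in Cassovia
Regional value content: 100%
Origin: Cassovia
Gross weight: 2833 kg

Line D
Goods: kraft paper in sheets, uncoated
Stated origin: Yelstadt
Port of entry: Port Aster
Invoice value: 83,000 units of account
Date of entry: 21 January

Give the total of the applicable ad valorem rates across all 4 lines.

98%

Line A: printing paper → 17-1; coated → 17-1-1; in rolls → 17-1-1-1. Scheduled 19%. quota on 17-1 exhausted → over-quota 30%; Caledon agreement on 17-2-1-1: 17-1-1-1 not covered. → 30%.
Line B: printing paper → 17-1; coated → 17-1-1; in sheets → 17-1-1-2. Scheduled 27%. quota on 17-1 exhausted → over-quota 30%; Cassovia agreement on 17-3-1-1: 17-1-1-2 not covered; Cassovia agreement on 17-2-1-1: 17-1-1-2 not covered; Cassovia agreement on 17-1-2: 17-1-1-2 not covered. → 30%.
Line C: printing paper → 17-1; uncoated → 17-1-2; in rolls → 17-1-2-2. Scheduled 9%. quota on 17-1 exhausted → over-quota 30%; Cassovia agreement on 17-3-1-1: 17-1-2-2 not covered; Cassovia agreement on 17-2-1-1: 17-1-2-2 not covered; Cassovia agreement on 17-1-2: wholly obtained → 24% available; preferential 24%. → 24%.
Line D: kraft paper → 17-3; uncoated → 17-3-1; in sheets → 17-3-1-1. Scheduled 14%. No special measure applies. → 14%.
Sum: 30% + 30% + 24% + 14% = 98%.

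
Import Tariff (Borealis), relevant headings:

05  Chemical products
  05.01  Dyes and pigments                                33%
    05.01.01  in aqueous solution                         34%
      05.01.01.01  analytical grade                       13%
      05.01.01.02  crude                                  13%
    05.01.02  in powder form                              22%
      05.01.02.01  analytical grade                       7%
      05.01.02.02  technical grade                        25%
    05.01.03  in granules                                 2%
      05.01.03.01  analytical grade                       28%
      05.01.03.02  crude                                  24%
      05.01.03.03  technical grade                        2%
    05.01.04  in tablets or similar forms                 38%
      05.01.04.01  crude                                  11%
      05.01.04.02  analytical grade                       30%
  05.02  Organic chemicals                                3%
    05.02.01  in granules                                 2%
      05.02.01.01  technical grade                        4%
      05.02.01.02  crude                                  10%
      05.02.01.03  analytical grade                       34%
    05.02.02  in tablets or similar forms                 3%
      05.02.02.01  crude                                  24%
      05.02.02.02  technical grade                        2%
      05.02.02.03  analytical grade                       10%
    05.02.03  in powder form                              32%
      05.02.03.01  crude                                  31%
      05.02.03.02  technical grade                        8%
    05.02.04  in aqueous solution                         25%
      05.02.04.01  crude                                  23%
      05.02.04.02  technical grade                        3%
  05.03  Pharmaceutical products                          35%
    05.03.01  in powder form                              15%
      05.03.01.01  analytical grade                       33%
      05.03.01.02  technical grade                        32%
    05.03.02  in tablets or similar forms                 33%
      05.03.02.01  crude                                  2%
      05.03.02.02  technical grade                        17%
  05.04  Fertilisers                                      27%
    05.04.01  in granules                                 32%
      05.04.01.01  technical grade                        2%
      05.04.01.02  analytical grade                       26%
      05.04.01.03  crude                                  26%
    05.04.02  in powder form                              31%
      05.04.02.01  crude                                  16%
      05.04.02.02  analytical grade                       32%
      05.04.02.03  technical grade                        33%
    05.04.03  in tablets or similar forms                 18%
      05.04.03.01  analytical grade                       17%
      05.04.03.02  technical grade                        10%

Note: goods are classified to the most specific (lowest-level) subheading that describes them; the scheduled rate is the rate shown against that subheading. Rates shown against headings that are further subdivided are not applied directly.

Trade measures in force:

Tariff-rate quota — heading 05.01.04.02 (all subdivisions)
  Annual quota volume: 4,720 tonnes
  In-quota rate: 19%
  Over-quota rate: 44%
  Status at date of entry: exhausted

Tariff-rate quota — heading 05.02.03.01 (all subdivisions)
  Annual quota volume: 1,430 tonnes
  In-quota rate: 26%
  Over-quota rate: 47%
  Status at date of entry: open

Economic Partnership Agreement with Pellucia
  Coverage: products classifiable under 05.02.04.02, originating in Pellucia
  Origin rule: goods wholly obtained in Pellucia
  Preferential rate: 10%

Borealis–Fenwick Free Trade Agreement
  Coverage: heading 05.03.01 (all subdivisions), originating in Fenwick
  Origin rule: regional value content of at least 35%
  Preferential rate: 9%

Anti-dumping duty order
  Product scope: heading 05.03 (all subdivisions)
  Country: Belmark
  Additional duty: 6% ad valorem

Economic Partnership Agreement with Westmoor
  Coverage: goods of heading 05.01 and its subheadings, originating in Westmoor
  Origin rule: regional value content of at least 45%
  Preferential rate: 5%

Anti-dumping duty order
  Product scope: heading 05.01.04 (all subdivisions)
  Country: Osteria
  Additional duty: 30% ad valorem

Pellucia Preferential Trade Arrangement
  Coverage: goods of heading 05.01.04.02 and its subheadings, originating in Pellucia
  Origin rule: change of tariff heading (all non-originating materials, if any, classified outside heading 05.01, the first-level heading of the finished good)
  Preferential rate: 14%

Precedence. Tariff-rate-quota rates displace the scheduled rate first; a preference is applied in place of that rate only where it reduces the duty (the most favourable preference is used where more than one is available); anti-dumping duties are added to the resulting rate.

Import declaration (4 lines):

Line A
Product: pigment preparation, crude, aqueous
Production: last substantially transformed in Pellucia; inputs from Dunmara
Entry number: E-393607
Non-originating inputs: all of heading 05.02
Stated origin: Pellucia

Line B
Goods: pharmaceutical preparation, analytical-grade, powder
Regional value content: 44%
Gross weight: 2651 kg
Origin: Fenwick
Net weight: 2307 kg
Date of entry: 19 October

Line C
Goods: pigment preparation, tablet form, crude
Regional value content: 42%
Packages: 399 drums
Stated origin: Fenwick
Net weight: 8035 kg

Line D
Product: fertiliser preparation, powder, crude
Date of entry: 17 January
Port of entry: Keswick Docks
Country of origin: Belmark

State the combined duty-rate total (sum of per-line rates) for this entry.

Line A: pigment → 05.01; aqueous → 05.01.01; crude → 05.01.01.02. Scheduled 13%. Pellucia agreement on 05.02.04.02: 05.01.01.02 not covered; Pellucia agreement on 05.01.04.02: 05.01.01.02 not covered. → 13%.
Line B: pharmaceutical → 05.03; powder → 05.03.01; analytical-grade → 05.03.01.01. Scheduled 33%. Fenwick agreement on 05.03.01: RVC ≥ 35% → 9% available; preferential 9%. → 9%.
Line C: pigment → 05.01; tablet form → 05.01.04; crude → 05.01.04.01. Scheduled 11%. Fenwick agreement on 05.03.01: 05.01.04.01 not covered. → 11%.
Line D: fertiliser → 05.04; powder → 05.04.02; crude → 05.04.02.01. Scheduled 16%. No special measure applies. → 16%.
Sum: 13% + 9% + 11% + 16% = 49%.

49%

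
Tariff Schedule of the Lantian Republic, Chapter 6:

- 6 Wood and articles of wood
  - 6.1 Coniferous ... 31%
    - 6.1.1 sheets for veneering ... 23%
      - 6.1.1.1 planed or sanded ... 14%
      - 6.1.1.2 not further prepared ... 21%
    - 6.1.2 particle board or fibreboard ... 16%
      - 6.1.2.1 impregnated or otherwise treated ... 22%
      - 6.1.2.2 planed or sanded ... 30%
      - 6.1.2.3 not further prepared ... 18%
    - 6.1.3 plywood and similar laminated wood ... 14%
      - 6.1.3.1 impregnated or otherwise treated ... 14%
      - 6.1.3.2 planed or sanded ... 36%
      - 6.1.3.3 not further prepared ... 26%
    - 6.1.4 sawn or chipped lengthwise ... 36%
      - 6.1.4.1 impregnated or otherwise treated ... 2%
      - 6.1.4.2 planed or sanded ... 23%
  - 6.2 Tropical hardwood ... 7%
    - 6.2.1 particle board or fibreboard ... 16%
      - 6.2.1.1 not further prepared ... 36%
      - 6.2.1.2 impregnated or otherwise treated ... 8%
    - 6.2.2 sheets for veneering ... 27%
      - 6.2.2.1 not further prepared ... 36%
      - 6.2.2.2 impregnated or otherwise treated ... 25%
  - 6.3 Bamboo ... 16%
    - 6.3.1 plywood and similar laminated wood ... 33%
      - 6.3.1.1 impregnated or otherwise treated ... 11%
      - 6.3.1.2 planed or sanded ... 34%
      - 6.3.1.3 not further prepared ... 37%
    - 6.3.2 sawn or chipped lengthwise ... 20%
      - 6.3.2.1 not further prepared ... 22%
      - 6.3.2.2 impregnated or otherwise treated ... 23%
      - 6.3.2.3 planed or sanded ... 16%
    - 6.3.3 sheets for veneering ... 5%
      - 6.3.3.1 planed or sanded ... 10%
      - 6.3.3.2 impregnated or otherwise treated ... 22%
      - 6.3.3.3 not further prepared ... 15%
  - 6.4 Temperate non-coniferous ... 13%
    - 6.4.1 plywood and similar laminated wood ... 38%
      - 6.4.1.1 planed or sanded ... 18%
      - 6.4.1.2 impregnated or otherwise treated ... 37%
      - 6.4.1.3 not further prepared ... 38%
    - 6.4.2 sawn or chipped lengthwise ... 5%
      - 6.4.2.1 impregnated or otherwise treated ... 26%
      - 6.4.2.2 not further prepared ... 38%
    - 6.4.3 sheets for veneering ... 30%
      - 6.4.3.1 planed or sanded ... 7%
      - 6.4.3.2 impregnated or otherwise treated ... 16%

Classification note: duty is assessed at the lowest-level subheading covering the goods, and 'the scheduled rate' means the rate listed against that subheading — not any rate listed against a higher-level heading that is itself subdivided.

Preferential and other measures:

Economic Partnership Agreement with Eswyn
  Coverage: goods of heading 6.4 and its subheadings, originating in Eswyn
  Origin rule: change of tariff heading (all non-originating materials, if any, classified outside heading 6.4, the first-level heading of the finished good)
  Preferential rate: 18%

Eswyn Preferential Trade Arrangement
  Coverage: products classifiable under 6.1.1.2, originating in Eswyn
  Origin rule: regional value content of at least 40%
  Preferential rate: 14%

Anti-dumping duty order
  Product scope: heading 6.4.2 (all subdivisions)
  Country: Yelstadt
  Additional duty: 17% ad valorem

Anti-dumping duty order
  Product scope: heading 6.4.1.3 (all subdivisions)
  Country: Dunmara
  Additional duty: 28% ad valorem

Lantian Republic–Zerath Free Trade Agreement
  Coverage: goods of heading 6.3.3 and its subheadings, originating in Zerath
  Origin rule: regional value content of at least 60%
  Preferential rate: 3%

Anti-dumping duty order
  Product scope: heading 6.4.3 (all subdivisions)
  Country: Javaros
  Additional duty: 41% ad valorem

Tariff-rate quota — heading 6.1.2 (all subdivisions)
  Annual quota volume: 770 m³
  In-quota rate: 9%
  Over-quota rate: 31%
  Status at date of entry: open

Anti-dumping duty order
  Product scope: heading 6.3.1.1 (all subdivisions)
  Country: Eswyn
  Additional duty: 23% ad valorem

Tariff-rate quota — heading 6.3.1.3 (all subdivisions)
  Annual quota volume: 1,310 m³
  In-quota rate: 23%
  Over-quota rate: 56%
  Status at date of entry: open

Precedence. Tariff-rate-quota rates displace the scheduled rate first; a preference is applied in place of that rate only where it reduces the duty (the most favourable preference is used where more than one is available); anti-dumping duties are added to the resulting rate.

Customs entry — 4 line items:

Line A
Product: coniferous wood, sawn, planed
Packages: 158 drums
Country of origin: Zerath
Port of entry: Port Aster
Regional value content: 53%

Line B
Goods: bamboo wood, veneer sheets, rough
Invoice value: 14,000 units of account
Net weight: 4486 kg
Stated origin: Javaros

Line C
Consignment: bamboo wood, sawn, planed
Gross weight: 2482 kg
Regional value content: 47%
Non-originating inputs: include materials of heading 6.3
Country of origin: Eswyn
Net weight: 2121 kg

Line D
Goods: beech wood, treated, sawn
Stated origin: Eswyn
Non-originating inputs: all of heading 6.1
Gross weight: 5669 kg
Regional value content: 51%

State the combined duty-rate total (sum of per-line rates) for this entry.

Line A: coniferous → 6.1; sawn → 6.1.4; planed → 6.1.4.2. Scheduled 23%. Zerath agreement on 6.3.3: 6.1.4.2 not covered. → 23%.
Line B: bamboo → 6.3; veneer sheets → 6.3.3; rough → 6.3.3.3. Scheduled 15%. No special measure applies. → 15%.
Line C: bamboo → 6.3; sawn → 6.3.2; planed → 6.3.2.3. Scheduled 16%. Eswyn agreement on 6.4: 6.3.2.3 not covered; Eswyn agreement on 6.1.1.2: 6.3.2.3 not covered. → 16%.
Line D: beech → 6.4; sawn → 6.4.2; treated → 6.4.2.1. Scheduled 26%. Eswyn agreement on 6.4: CTH met → 18% available; Eswyn agreement on 6.1.1.2: 6.4.2.1 not covered; preferential 18%. → 18%.
Sum: 23% + 15% + 16% + 18% = 72%.

72%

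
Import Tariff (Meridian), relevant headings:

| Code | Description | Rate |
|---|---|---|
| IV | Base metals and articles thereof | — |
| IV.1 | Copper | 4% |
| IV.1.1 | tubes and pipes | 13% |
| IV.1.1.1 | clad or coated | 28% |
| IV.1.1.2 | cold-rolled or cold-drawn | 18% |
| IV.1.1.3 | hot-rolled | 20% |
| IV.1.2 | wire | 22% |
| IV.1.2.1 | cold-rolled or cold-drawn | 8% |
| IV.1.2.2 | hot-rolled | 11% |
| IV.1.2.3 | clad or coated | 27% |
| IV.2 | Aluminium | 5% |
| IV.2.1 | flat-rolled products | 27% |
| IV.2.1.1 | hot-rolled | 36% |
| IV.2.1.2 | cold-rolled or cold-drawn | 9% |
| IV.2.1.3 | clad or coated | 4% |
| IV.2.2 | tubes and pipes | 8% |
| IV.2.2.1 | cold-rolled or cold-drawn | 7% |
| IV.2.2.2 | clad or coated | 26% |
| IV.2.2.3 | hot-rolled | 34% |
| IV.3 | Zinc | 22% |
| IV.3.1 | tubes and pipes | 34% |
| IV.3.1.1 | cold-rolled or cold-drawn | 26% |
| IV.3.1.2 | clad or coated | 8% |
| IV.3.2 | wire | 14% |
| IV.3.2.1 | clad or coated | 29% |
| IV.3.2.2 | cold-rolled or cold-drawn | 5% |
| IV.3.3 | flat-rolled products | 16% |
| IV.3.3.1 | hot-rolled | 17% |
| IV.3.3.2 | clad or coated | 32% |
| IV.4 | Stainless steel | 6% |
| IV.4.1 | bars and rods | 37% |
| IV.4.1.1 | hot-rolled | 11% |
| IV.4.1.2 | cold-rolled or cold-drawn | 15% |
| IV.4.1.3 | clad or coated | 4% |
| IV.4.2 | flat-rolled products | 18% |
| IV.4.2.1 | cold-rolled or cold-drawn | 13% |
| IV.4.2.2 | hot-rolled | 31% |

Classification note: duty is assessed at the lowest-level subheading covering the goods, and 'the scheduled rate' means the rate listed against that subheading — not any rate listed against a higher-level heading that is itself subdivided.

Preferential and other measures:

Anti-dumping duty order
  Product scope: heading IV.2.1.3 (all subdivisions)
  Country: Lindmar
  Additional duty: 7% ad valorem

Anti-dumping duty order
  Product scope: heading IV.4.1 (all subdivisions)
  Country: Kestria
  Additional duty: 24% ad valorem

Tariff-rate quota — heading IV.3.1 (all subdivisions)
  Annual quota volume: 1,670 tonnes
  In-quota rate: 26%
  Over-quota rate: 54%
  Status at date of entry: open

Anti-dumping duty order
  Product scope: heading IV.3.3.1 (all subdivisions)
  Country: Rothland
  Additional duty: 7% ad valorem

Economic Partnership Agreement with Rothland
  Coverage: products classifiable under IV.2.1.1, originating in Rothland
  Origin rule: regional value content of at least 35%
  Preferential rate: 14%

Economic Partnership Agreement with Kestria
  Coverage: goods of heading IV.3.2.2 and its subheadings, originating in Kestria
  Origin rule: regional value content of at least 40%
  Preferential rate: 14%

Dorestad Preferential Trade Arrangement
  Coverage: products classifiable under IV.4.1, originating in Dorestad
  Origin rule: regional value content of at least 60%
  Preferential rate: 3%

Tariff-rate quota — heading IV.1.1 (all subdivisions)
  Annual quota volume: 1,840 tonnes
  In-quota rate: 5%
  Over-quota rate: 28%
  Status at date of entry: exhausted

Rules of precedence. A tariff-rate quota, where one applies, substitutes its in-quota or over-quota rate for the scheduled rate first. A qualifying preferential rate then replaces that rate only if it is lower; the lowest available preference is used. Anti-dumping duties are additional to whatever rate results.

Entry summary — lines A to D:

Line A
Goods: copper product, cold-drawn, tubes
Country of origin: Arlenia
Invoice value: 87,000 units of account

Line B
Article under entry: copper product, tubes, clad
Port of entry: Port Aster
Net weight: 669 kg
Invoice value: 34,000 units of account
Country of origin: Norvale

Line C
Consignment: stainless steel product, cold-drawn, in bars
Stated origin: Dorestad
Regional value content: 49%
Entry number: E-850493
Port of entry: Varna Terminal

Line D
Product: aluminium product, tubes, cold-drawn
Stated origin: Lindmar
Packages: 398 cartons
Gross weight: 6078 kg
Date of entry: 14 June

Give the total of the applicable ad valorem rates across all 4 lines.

Line A: copper → IV.1; tubes → IV.1.1; cold-drawn → IV.1.1.2. Scheduled 18%. quota on IV.1.1 exhausted → over-quota 28%. → 28%.
Line B: copper → IV.1; tubes → IV.1.1; clad → IV.1.1.1. Scheduled 28%. quota on IV.1.1 exhausted → over-quota 28%. → 28%.
Line C: stainless steel → IV.4; in bars → IV.4.1; cold-drawn → IV.4.1.2. Scheduled 15%. Dorestad agreement on IV.4.1: RVC < 60%. → 15%.
Line D: aluminium → IV.2; tubes → IV.2.2; cold-drawn → IV.2.2.1. Scheduled 7%. No special measure applies. → 7%.
Sum: 28% + 28% + 15% + 7% = 78%.

78%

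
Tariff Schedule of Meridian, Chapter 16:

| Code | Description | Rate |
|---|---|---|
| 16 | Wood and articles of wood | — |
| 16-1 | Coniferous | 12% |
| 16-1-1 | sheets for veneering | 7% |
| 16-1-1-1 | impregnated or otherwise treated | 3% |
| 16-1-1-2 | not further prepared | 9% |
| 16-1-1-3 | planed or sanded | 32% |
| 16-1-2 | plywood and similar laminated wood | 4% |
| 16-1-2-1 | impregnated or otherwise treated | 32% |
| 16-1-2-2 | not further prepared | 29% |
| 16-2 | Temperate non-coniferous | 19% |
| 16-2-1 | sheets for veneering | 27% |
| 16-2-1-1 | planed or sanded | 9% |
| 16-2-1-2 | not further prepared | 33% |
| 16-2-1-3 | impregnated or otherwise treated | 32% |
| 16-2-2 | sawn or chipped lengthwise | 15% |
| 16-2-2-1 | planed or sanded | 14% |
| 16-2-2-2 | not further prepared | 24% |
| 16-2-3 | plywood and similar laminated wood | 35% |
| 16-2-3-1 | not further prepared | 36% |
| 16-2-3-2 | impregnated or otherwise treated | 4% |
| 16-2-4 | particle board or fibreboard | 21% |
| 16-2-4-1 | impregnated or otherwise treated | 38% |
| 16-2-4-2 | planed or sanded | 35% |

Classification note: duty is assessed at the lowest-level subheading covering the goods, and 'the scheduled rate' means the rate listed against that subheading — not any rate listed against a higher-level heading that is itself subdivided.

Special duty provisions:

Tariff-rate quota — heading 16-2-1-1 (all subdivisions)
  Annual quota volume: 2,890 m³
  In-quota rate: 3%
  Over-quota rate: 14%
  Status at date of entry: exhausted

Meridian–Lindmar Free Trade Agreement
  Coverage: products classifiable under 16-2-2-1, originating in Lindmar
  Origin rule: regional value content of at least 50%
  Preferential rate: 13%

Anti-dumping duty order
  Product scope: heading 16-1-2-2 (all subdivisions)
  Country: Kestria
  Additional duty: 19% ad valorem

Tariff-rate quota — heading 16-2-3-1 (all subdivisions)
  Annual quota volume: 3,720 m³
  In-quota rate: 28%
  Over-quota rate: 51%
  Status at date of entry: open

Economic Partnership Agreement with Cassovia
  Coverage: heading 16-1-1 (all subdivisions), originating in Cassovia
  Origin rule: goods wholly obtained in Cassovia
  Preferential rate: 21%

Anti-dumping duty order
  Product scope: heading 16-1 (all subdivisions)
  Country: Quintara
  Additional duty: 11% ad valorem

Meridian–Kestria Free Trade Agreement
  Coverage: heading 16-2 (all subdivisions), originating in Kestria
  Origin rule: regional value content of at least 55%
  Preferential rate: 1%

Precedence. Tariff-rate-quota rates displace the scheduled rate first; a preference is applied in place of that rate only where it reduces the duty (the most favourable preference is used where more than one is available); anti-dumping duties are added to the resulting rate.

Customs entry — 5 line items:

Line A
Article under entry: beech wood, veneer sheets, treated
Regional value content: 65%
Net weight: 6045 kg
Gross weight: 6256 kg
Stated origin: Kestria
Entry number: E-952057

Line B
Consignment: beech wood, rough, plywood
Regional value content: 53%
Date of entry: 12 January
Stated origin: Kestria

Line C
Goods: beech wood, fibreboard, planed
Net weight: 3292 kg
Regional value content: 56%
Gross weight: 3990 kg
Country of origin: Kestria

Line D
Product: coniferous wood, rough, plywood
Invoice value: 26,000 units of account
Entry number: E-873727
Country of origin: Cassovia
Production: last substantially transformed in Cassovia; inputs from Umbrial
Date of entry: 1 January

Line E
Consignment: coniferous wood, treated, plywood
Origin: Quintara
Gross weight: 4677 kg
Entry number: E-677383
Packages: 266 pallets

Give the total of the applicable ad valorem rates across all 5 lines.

102%

Line A: beech → 16-2; veneer sheets → 16-2-1; treated → 16-2-1-3. Scheduled 32%. Kestria agreement on 16-2: RVC ≥ 55% → 1% available; preferential 1%. → 1%.
Line B: beech → 16-2; plywood → 16-2-3; rough → 16-2-3-1. Scheduled 36%. quota on 16-2-3-1 open → in-quota 28%; Kestria agreement on 16-2: RVC < 55%. → 28%.
Line C: beech → 16-2; fibreboard → 16-2-4; planed → 16-2-4-2. Scheduled 35%. Kestria agreement on 16-2: RVC ≥ 55% → 1% available; preferential 1%. → 1%.
Line D: coniferous → 16-1; plywood → 16-1-2; rough → 16-1-2-2. Scheduled 29%. Cassovia agreement on 16-1-1: 16-1-2-2 not covered. → 29%.
Line E: coniferous → 16-1; plywood → 16-1-2; treated → 16-1-2-1. Scheduled 32%. anti-dumping (Quintara, 16-1): +11%; total 32% + 11% = 43%. → 43%.
Sum: 1% + 28% + 1% + 29% + 43% = 102%.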